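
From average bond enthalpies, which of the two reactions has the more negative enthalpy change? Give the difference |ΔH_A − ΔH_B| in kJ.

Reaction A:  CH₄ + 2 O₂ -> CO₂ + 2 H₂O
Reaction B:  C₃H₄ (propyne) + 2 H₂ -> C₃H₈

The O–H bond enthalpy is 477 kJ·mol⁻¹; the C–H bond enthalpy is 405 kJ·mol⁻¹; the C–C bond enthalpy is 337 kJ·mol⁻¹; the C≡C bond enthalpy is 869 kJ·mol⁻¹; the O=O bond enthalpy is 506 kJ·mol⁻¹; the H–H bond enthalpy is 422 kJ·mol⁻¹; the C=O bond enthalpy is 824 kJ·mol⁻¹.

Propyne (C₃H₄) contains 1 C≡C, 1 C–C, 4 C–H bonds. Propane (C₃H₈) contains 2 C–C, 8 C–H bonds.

Reaction A:
  Bonds broken (reactants):
    C–H: 4 × 405 = 1620
    O=O: 2 × 506 = 1012
    Σ(broken) = 2632 kJ
  Bonds formed (products):
    C=O: 2 × 824 = 1648
    O–H: 4 × 477 = 1908
    Σ(formed) = 3556 kJ
  ΔH_A = 2632 − 3556 = −924 kJ
Reaction B:
  Bonds broken (reactants):
    C≡C: 1 × 869 = 869
    C–C: 1 × 337 = 337
    C–H: 4 × 405 = 1620
    H–H: 2 × 422 = 844
    Σ(broken) = 3670 kJ
  Bonds formed (products):
    C–C: 2 × 337 = 674
    C–H: 8 × 405 = 3240
    Σ(formed) = 3914 kJ
  ΔH_B = 3670 − 3914 = −244 kJ
ΔH_A − ΔH_B = −680 kJ, so reaction A has the more negative ΔH; |ΔH_A − ΔH_B| = 680 kJ.

Reaction A, by 680 kJ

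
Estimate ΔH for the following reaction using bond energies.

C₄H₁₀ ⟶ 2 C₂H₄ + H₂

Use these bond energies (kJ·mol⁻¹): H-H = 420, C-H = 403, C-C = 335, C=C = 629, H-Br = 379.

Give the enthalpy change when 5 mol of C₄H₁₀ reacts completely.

Bonds broken (reactants):
  C-C: 3 × 335 = 1005
  C-H: 10 × 403 = 4030
  Σ(broken) = 5035 kJ
Bonds formed (products):
  C-H: 8 × 403 = 3224
  C=C: 2 × 629 = 1258
  H-H: 1 × 420 = 420
  Σ(formed) = 4902 kJ
ΔH = Σ(broken) − Σ(formed) = 5035 − 4902 = +133 kJ
For 5× the reaction as written: 5 × (+133) = +665 kJ

ΔH = +665 kJ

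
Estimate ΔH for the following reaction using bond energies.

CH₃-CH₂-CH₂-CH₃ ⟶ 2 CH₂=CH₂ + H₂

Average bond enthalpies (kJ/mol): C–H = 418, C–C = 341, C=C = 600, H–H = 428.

ΔH ≈ +231 kJ

Bonds broken (reactants):
  C–C: 3 × 341 = 1023
  C–H: 10 × 418 = 4180
  Σ(broken) = 5203 kJ
Bonds formed (products):
  C–H: 8 × 418 = 3344
  C=C: 2 × 600 = 1200
  H–H: 1 × 428 = 428
  Σ(formed) = 4972 kJ
ΔH = Σ(broken) − Σ(formed) = 5203 − 4972 = +231 kJ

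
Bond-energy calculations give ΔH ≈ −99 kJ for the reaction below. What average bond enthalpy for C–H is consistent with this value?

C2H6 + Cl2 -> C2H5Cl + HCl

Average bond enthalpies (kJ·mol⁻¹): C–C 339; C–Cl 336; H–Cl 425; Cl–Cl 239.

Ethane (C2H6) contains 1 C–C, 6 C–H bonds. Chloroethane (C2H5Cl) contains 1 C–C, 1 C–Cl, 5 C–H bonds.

Let D be the C–H bond energy.
Σ(broken) = 1×339 + 6×D + 1×239 = 578 + 6D
Σ(formed) = 1×339 + 1×336 + 5×D + 1×425 = 1100 + 5D
ΔH = Σ(broken) − Σ(formed) = (578 + 6D) − (1100 + 5D) = −522 + D
Setting this equal to −99 kJ gives D = 423 kJ/mol.

D(C–H) ≈ 423 kJ/mol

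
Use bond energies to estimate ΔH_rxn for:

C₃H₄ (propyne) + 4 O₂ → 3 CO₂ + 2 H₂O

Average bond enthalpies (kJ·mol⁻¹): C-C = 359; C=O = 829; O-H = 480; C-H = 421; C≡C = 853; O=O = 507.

ΔH ≈ −1970 kJ

Bonds broken (reactants):
  C≡C: 1 × 853 = 853
  C-C: 1 × 359 = 359
  C-H: 4 × 421 = 1684
  O=O: 4 × 507 = 2028
  Σ(broken) = 4924 kJ
Bonds formed (products):
  C=O: 6 × 829 = 4974
  O-H: 4 × 480 = 1920
  Σ(formed) = 6894 kJ
ΔH = Σ(broken) − Σ(formed) = 4924 − 6894 = −1970 kJ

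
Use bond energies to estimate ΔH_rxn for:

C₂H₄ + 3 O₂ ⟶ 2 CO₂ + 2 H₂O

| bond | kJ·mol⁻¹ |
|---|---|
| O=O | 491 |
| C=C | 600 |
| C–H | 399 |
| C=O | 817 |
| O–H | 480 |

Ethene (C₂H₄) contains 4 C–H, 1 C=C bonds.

ΔH ≈ −1519 kJ

Bonds broken (reactants):
  C–H: 4 × 399 = 1596
  C=C: 1 × 600 = 600
  O=O: 3 × 491 = 1473
  Σ(broken) = 3669 kJ
Bonds formed (products):
  C=O: 4 × 817 = 3268
  O–H: 4 × 480 = 1920
  Σ(formed) = 5188 kJ
ΔH = Σ(broken) − Σ(formed) = 3669 − 5188 = −1519 kJ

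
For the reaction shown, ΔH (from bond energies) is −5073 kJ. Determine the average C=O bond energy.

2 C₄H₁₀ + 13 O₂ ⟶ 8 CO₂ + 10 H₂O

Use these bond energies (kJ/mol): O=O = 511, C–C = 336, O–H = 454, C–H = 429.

D(C=O) ≈ 827 kJ/mol

Let D be the C=O bond energy.
Σ(broken) = 6×336 + 20×429 + 13×511 = 17239
Σ(formed) = 16×D + 20×454 = 9080 + 16D
ΔH = Σ(broken) − Σ(formed) = (17239) − (9080 + 16D) = +8159 − 16D
Setting this equal to −5073 kJ gives 16D = 13232, so D = 827 kJ/mol.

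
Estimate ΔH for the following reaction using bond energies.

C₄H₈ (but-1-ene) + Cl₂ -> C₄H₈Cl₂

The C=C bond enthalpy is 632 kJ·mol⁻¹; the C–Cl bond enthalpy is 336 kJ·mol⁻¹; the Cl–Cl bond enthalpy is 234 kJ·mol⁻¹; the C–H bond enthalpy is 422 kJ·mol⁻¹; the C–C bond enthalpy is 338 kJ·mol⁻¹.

Bonds broken (reactants):
  C–C: 2 × 338 = 676
  C–H: 8 × 422 = 3376
  C=C: 1 × 632 = 632
  Cl–Cl: 1 × 234 = 234
  Σ(broken) = 4918 kJ
Bonds formed (products):
  C–C: 3 × 338 = 1014
  C–Cl: 2 × 336 = 672
  C–H: 8 × 422 = 3376
  Σ(formed) = 5062 kJ
ΔH = Σ(broken) − Σ(formed) = 4918 − 5062 = −144 kJ

ΔH ≈ −144 kJ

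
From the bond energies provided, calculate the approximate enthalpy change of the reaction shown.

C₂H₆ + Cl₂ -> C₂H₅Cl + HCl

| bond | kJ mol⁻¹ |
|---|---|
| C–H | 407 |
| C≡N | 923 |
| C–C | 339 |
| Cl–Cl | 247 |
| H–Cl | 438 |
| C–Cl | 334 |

Bonds broken (reactants):
  C–C: 1 × 339 = 339
  C–H: 6 × 407 = 2442
  Cl–Cl: 1 × 247 = 247
  Σ(broken) = 3028 kJ
Bonds formed (products):
  C–C: 1 × 339 = 339
  C–Cl: 1 × 334 = 334
  C–H: 5 × 407 = 2035
  H–Cl: 1 × 438 = 438
  Σ(formed) = 3146 kJ
ΔH = Σ(broken) − Σ(formed) = 3028 − 3146 = −118 kJ

ΔH ≈ −118 kJ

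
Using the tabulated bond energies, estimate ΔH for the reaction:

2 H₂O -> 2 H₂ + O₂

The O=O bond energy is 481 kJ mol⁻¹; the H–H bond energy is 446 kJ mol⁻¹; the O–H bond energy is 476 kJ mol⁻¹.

Bonds broken (reactants):
  O–H: 4 × 476 = 1904
  Σ(broken) = 1904 kJ
Bonds formed (products):
  H–H: 2 × 446 = 892
  O=O: 1 × 481 = 481
  Σ(formed) = 1373 kJ
ΔH = Σ(broken) − Σ(formed) = 1904 − 1373 = +531 kJ

ΔH ≈ +531 kJ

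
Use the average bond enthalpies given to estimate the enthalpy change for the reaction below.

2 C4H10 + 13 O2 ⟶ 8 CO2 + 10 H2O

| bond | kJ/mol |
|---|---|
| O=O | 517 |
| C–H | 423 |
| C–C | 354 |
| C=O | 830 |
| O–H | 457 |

Bonds broken (reactants):
  C–C: 6 × 354 = 2124
  C–H: 20 × 423 = 8460
  O=O: 13 × 517 = 6721
  Σ(broken) = 17305 kJ
Bonds formed (products):
  C=O: 16 × 830 = 13280
  O–H: 20 × 457 = 9140
  Σ(formed) = 22420 kJ
ΔH = Σ(broken) − Σ(formed) = 17305 − 22420 = −5115 kJ

ΔH ≈ −5115 kJ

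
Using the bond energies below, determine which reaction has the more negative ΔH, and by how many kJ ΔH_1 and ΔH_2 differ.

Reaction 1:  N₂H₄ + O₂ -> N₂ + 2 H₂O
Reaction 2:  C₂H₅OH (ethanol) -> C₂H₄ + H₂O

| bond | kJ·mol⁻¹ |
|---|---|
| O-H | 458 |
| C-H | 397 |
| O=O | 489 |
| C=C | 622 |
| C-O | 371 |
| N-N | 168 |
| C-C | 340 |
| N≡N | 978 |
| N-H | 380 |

Reaction 1, by 661 kJ

Reaction 1:
  Bonds broken (reactants):
    N-H: 4 × 380 = 1520
    N-N: 1 × 168 = 168
    O=O: 1 × 489 = 489
    Σ(broken) = 2177 kJ
  Bonds formed (products):
    N≡N: 1 × 978 = 978
    O-H: 4 × 458 = 1832
    Σ(formed) = 2810 kJ
  ΔH_1 = 2177 − 2810 = −633 kJ
Reaction 2:
  Bonds broken (reactants):
    C-C: 1 × 340 = 340
    C-H: 5 × 397 = 1985
    C-O: 1 × 371 = 371
    O-H: 1 × 458 = 458
    Σ(broken) = 3154 kJ
  Bonds formed (products):
    C-H: 4 × 397 = 1588
    C=C: 1 × 622 = 622
    O-H: 2 × 458 = 916
    Σ(formed) = 3126 kJ
  ΔH_2 = 3154 − 3126 = +28 kJ
ΔH_1 − ΔH_2 = −661 kJ, so reaction 1 has the more negative ΔH; |ΔH_1 − ΔH_2| = 661 kJ.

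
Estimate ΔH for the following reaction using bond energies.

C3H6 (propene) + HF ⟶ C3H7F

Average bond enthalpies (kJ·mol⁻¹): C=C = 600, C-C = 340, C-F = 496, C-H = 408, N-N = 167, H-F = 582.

Bonds broken (reactants):
  C-C: 1 × 340 = 340
  C-H: 6 × 408 = 2448
  C=C: 1 × 600 = 600
  H-F: 1 × 582 = 582
  Σ(broken) = 3970 kJ
Bonds formed (products):
  C-C: 2 × 340 = 680
  C-F: 1 × 496 = 496
  C-H: 7 × 408 = 2856
  Σ(formed) = 4032 kJ
ΔH = Σ(broken) − Σ(formed) = 3970 − 4032 = −62 kJ

ΔH ≈ −62 kJ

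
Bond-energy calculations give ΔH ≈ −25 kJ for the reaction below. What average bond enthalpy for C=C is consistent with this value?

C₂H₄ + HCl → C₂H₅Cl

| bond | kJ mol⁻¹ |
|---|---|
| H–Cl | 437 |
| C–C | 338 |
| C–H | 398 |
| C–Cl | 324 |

Let D be the C=C bond energy.
Σ(broken) = 4×398 + 1×D + 1×437 = 2029 + D
Σ(formed) = 1×338 + 1×324 + 5×398 = 2652
ΔH = Σ(broken) − Σ(formed) = (2029 + D) − (2652) = −623 + D
Setting this equal to −25 kJ gives D = 598 kJ/mol.

D(C=C) ≈ 598 kJ/mol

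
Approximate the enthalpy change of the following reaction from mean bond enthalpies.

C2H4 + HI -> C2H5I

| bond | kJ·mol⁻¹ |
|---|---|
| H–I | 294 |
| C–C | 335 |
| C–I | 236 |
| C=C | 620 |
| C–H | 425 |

Bonds broken (reactants):
  C–H: 4 × 425 = 1700
  C=C: 1 × 620 = 620
  H–I: 1 × 294 = 294
  Σ(broken) = 2614 kJ
Bonds formed (products):
  C–C: 1 × 335 = 335
  C–H: 5 × 425 = 2125
  C–I: 1 × 236 = 236
  Σ(formed) = 2696 kJ
ΔH = Σ(broken) − Σ(formed) = 2614 − 2696 = −82 kJ

ΔH ≈ −82 kJ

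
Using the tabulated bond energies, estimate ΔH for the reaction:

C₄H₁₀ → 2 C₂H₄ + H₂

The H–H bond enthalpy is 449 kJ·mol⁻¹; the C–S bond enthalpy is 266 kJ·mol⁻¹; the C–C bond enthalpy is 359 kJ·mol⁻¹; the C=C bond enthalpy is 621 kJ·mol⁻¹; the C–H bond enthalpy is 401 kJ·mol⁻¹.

Bonds broken (reactants):
  C–C: 3 × 359 = 1077
  C–H: 10 × 401 = 4010
  Σ(broken) = 5087 kJ
Bonds formed (products):
  C–H: 8 × 401 = 3208
  C=C: 2 × 621 = 1242
  H–H: 1 × 449 = 449
  Σ(formed) = 4899 kJ
ΔH = Σ(broken) − Σ(formed) = 5087 − 4899 = +188 kJ

ΔH ≈ +188 kJ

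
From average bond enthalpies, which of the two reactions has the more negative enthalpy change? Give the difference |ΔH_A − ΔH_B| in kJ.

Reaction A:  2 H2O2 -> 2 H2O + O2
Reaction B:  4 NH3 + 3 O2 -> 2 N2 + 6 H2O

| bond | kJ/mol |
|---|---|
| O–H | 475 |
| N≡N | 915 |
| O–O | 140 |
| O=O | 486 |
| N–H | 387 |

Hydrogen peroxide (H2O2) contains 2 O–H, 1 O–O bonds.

Reaction A:
  Bonds broken (reactants):
    O–H: 4 × 475 = 1900
    O–O: 2 × 140 = 280
    Σ(broken) = 2180 kJ
  Bonds formed (products):
    O–H: 4 × 475 = 1900
    O=O: 1 × 486 = 486
    Σ(formed) = 2386 kJ
  ΔH_A = 2180 − 2386 = −206 kJ
Reaction B:
  Bonds broken (reactants):
    N–H: 12 × 387 = 4644
    O=O: 3 × 486 = 1458
    Σ(broken) = 6102 kJ
  Bonds formed (products):
    N≡N: 2 × 915 = 1830
    O–H: 12 × 475 = 5700
    Σ(formed) = 7530 kJ
  ΔH_B = 6102 − 7530 = −1428 kJ
ΔH_A − ΔH_B = +1222 kJ, so reaction B has the more negative ΔH; |ΔH_A − ΔH_B| = 1222 kJ.

Reaction B, by 1222 kJ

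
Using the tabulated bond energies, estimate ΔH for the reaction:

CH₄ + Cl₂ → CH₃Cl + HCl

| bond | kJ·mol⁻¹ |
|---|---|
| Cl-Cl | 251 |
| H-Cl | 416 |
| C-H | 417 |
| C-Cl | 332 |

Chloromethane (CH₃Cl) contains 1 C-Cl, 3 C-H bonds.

Bonds broken (reactants):
  C-H: 4 × 417 = 1668
  Cl-Cl: 1 × 251 = 251
  Σ(broken) = 1919 kJ
Bonds formed (products):
  C-Cl: 1 × 332 = 332
  C-H: 3 × 417 = 1251
  H-Cl: 1 × 416 = 416
  Σ(formed) = 1999 kJ
ΔH = Σ(broken) − Σ(formed) = 1919 − 1999 = −80 kJ

ΔH ≈ −80 kJ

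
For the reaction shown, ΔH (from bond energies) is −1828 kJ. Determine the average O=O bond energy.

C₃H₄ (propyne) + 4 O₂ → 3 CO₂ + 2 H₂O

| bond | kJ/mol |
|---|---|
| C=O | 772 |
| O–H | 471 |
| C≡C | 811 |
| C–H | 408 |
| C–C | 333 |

Let D be the O=O bond energy.
Σ(broken) = 1×811 + 1×333 + 4×408 + 4×D = 2776 + 4D
Σ(formed) = 6×772 + 4×471 = 6516
ΔH = Σ(broken) − Σ(formed) = (2776 + 4D) − (6516) = −3740 + 4D
Setting this equal to −1828 kJ gives 4D = 1912, so D = 478 kJ/mol.

D(O=O) ≈ 478 kJ/mol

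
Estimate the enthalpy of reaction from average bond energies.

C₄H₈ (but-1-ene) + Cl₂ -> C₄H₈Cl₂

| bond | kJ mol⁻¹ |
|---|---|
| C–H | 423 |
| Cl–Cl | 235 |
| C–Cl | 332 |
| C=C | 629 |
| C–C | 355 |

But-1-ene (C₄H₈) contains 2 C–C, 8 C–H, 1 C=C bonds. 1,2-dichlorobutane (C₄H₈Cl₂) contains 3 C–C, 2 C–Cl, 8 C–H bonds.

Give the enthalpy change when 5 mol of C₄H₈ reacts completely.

Bonds broken (reactants):
  C–C: 2 × 355 = 710
  C–H: 8 × 423 = 3384
  C=C: 1 × 629 = 629
  Cl–Cl: 1 × 235 = 235
  Σ(broken) = 4958 kJ
Bonds formed (products):
  C–C: 3 × 355 = 1065
  C–Cl: 2 × 332 = 664
  C–H: 8 × 423 = 3384
  Σ(formed) = 5113 kJ
ΔH = Σ(broken) − Σ(formed) = 4958 − 5113 = −155 kJ
For 5× the reaction as written: 5 × (−155) = −775 kJ

ΔH = −775 kJ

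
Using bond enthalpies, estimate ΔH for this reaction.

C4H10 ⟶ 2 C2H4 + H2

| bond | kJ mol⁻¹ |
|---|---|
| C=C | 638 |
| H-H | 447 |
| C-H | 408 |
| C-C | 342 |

ΔH ≈ +119 kJ

Bonds broken (reactants):
  C-C: 3 × 342 = 1026
  C-H: 10 × 408 = 4080
  Σ(broken) = 5106 kJ
Bonds formed (products):
  C-H: 8 × 408 = 3264
  C=C: 2 × 638 = 1276
  H-H: 1 × 447 = 447
  Σ(formed) = 4987 kJ
ΔH = Σ(broken) − Σ(formed) = 5106 − 4987 = +119 kJ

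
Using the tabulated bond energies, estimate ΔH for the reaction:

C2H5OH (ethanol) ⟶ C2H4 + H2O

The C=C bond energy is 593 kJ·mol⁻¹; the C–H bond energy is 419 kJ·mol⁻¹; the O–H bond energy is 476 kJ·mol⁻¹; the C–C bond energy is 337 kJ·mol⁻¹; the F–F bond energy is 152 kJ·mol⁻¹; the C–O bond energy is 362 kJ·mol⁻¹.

ΔH ≈ +49 kJ

Bonds broken (reactants):
  C–C: 1 × 337 = 337
  C–H: 5 × 419 = 2095
  C–O: 1 × 362 = 362
  O–H: 1 × 476 = 476
  Σ(broken) = 3270 kJ
Bonds formed (products):
  C–H: 4 × 419 = 1676
  C=C: 1 × 593 = 593
  O–H: 2 × 476 = 952
  Σ(formed) = 3221 kJ
ΔH = Σ(broken) − Σ(formed) = 3270 − 3221 = +49 kJ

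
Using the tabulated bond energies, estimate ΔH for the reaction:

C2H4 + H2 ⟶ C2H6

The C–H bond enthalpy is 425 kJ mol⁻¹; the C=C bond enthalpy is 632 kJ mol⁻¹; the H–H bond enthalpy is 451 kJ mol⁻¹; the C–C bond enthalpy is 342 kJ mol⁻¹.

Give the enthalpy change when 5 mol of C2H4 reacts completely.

Bonds broken (reactants):
  C–H: 4 × 425 = 1700
  C=C: 1 × 632 = 632
  H–H: 1 × 451 = 451
  Σ(broken) = 2783 kJ
Bonds formed (products):
  C–C: 1 × 342 = 342
  C–H: 6 × 425 = 2550
  Σ(formed) = 2892 kJ
ΔH = Σ(broken) − Σ(formed) = 2783 − 2892 = −109 kJ
For 5× the reaction as written: 5 × (−109) = −545 kJ

ΔH = −545 kJ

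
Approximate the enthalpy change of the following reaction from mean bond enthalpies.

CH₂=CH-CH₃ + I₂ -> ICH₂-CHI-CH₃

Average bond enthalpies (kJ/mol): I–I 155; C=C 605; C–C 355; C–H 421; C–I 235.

ΔH ≈ −65 kJ

Bonds broken (reactants):
  C–C: 1 × 355 = 355
  C–H: 6 × 421 = 2526
  C=C: 1 × 605 = 605
  I–I: 1 × 155 = 155
  Σ(broken) = 3641 kJ
Bonds formed (products):
  C–C: 2 × 355 = 710
  C–H: 6 × 421 = 2526
  C–I: 2 × 235 = 470
  Σ(formed) = 3706 kJ
ΔH = Σ(broken) − Σ(formed) = 3641 − 3706 = −65 kJ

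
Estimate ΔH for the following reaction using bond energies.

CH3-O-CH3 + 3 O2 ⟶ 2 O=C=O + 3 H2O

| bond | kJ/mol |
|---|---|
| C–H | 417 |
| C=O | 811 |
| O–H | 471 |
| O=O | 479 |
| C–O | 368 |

Bonds broken (reactants):
  C–H: 6 × 417 = 2502
  C–O: 2 × 368 = 736
  O=O: 3 × 479 = 1437
  Σ(broken) = 4675 kJ
Bonds formed (products):
  C=O: 4 × 811 = 3244
  O–H: 6 × 471 = 2826
  Σ(formed) = 6070 kJ
ΔH = Σ(broken) − Σ(formed) = 4675 − 6070 = −1395 kJ

ΔH ≈ −1395 kJ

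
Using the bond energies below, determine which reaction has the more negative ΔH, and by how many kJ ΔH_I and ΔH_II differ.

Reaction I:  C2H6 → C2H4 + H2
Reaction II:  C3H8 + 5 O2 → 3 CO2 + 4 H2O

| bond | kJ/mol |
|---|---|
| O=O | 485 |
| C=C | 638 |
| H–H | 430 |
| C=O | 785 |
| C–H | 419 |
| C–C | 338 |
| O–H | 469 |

Reaction I:
  Bonds broken (reactants):
    C–C: 1 × 338 = 338
    C–H: 6 × 419 = 2514
    Σ(broken) = 2852 kJ
  Bonds formed (products):
    C–H: 4 × 419 = 1676
    C=C: 1 × 638 = 638
    H–H: 1 × 430 = 430
    Σ(formed) = 2744 kJ
  ΔH_I = 2852 − 2744 = +108 kJ
Reaction II:
  Bonds broken (reactants):
    C–C: 2 × 338 = 676
    C–H: 8 × 419 = 3352
    O=O: 5 × 485 = 2425
    Σ(broken) = 6453 kJ
  Bonds formed (products):
    C=O: 6 × 785 = 4710
    O–H: 8 × 469 = 3752
    Σ(formed) = 8462 kJ
  ΔH_II = 6453 − 8462 = −2009 kJ
ΔH_I − ΔH_II = +2117 kJ, so reaction II has the more negative ΔH; |ΔH_I − ΔH_II| = 2117 kJ.

Reaction II, by 2117 kJ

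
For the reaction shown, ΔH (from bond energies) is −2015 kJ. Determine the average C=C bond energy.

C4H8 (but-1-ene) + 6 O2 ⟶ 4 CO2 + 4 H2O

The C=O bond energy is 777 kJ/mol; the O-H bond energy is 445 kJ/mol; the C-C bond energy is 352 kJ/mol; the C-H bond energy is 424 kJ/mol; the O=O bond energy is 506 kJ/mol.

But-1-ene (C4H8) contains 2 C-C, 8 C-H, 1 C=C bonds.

Let D be the C=C bond energy.
Σ(broken) = 2×352 + 8×424 + 1×D + 6×506 = 7132 + D
Σ(formed) = 8×777 + 8×445 = 9776
ΔH = Σ(broken) − Σ(formed) = (7132 + D) − (9776) = −2644 + D
Setting this equal to −2015 kJ gives D = 629 kJ/mol.

D(C=C) ≈ 629 kJ/mol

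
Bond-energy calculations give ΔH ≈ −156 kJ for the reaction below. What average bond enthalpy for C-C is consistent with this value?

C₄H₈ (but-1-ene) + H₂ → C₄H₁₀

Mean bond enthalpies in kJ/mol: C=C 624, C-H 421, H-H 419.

D(C-C) ≈ 357 kJ/mol

Let D be the C-C bond energy.
Σ(broken) = 2×D + 8×421 + 1×624 + 1×419 = 4411 + 2D
Σ(formed) = 3×D + 10×421 = 4210 + 3D
ΔH = Σ(broken) − Σ(formed) = (4411 + 2D) − (4210 + 3D) = +201 − D
Setting this equal to −156 kJ gives D = 357 kJ/mol.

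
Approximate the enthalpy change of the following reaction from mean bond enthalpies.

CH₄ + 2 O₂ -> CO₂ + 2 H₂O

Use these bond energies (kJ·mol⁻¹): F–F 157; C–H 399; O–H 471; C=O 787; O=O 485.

ΔH ≈ −892 kJ

Bonds broken (reactants):
  C–H: 4 × 399 = 1596
  O=O: 2 × 485 = 970
  Σ(broken) = 2566 kJ
Bonds formed (products):
  C=O: 2 × 787 = 1574
  O–H: 4 × 471 = 1884
  Σ(formed) = 3458 kJ
ΔH = Σ(broken) − Σ(formed) = 2566 − 3458 = −892 kJ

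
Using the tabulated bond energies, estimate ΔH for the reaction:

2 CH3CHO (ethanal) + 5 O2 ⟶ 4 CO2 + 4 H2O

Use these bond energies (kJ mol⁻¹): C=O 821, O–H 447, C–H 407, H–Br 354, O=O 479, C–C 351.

Bonds broken (reactants):
  C–C: 2 × 351 = 702
  C–H: 8 × 407 = 3256
  C=O: 2 × 821 = 1642
  O=O: 5 × 479 = 2395
  Σ(broken) = 7995 kJ
Bonds formed (products):
  C=O: 8 × 821 = 6568
  O–H: 8 × 447 = 3576
  Σ(formed) = 10144 kJ
ΔH = Σ(broken) − Σ(formed) = 7995 − 10144 = −2149 kJ

ΔH ≈ −2149 kJ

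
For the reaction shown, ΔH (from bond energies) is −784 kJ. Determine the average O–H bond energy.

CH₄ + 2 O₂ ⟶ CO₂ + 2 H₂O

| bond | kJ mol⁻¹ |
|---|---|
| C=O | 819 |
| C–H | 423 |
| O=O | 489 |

Let D be the O–H bond energy.
Σ(broken) = 4×423 + 2×489 = 2670
Σ(formed) = 2×819 + 4×D = 1638 + 4D
ΔH = Σ(broken) − Σ(formed) = (2670) − (1638 + 4D) = +1032 − 4D
Setting this equal to −784 kJ gives 4D = 1816, so D = 454 kJ/mol.

D(O–H) ≈ 454 kJ/mol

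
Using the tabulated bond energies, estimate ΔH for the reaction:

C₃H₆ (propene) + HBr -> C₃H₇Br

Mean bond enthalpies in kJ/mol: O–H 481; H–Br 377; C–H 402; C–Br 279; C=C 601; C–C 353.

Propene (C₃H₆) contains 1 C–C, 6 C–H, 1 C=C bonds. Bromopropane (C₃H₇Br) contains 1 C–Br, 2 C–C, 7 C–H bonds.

Bonds broken (reactants):
  C–C: 1 × 353 = 353
  C–H: 6 × 402 = 2412
  C=C: 1 × 601 = 601
  H–Br: 1 × 377 = 377
  Σ(broken) = 3743 kJ
Bonds formed (products):
  C–Br: 1 × 279 = 279
  C–C: 2 × 353 = 706
  C–H: 7 × 402 = 2814
  Σ(formed) = 3799 kJ
ΔH = Σ(broken) − Σ(formed) = 3743 − 3799 = −56 kJ

ΔH ≈ −56 kJ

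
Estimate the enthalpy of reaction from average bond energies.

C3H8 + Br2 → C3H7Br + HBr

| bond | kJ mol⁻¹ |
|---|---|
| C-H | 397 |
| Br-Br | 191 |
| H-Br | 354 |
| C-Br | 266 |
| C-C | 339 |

ΔH ≈ −32 kJ

Bonds broken (reactants):
  Br-Br: 1 × 191 = 191
  C-C: 2 × 339 = 678
  C-H: 8 × 397 = 3176
  Σ(broken) = 4045 kJ
Bonds formed (products):
  C-Br: 1 × 266 = 266
  C-C: 2 × 339 = 678
  C-H: 7 × 397 = 2779
  H-Br: 1 × 354 = 354
  Σ(formed) = 4077 kJ
ΔH = Σ(broken) − Σ(formed) = 4045 − 4077 = −32 kJ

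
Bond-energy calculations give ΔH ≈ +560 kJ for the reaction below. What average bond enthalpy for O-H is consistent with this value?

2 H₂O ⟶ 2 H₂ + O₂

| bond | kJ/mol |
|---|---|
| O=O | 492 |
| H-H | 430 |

Let D be the O-H bond energy.
Σ(broken) = 4×D = 4D
Σ(formed) = 2×430 + 1×492 = 1352
ΔH = Σ(broken) − Σ(formed) = (4D) − (1352) = −1352 + 4D
Setting this equal to +560 kJ gives 4D = 1912, so D = 478 kJ/mol.

D(O-H) ≈ 478 kJ/mol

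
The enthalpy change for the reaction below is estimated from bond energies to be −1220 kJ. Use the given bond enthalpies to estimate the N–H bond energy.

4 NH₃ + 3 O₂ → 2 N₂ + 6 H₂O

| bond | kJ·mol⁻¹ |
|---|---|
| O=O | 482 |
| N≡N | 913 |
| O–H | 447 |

Let D be the N–H bond energy.
Σ(broken) = 12×D + 3×482 = 1446 + 12D
Σ(formed) = 2×913 + 12×447 = 7190
ΔH = Σ(broken) − Σ(formed) = (1446 + 12D) − (7190) = −5744 + 12D
Setting this equal to −1220 kJ gives 12D = 4524, so D = 377 kJ/mol.

D(N–H) ≈ 377 kJ/mol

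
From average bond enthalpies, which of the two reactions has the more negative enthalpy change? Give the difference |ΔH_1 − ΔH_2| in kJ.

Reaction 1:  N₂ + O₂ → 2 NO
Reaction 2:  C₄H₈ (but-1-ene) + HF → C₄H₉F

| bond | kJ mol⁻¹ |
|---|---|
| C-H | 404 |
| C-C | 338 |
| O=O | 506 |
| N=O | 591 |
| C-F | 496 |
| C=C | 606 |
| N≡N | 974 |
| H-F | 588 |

Reaction 1:
  Bonds broken (reactants):
    N≡N: 1 × 974 = 974
    O=O: 1 × 506 = 506
    Σ(broken) = 1480 kJ
  Bonds formed (products):
    N=O: 2 × 591 = 1182
    Σ(formed) = 1182 kJ
  ΔH_1 = 1480 − 1182 = +298 kJ
Reaction 2:
  Bonds broken (reactants):
    C-C: 2 × 338 = 676
    C-H: 8 × 404 = 3232
    C=C: 1 × 606 = 606
    H-F: 1 × 588 = 588
    Σ(broken) = 5102 kJ
  Bonds formed (products):
    C-C: 3 × 338 = 1014
    C-F: 1 × 496 = 496
    C-H: 9 × 404 = 3636
    Σ(formed) = 5146 kJ
  ΔH_2 = 5102 − 5146 = −44 kJ
ΔH_1 − ΔH_2 = +342 kJ, so reaction 2 has the more negative ΔH; |ΔH_1 − ΔH_2| = 342 kJ.

Reaction 2, by 342 kJ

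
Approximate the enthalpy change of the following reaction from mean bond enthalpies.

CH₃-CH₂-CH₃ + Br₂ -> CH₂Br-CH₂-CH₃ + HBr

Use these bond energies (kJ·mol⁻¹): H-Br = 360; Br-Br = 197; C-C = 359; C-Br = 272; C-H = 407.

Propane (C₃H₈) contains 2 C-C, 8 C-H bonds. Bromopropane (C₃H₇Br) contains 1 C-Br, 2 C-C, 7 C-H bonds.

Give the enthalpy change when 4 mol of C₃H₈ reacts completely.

Bonds broken (reactants):
  Br-Br: 1 × 197 = 197
  C-C: 2 × 359 = 718
  C-H: 8 × 407 = 3256
  Σ(broken) = 4171 kJ
Bonds formed (products):
  C-Br: 1 × 272 = 272
  C-C: 2 × 359 = 718
  C-H: 7 × 407 = 2849
  H-Br: 1 × 360 = 360
  Σ(formed) = 4199 kJ
ΔH = Σ(broken) − Σ(formed) = 4171 − 4199 = −28 kJ
For 4× the reaction as written: 4 × (−28) = −112 kJ

ΔH = −112 kJ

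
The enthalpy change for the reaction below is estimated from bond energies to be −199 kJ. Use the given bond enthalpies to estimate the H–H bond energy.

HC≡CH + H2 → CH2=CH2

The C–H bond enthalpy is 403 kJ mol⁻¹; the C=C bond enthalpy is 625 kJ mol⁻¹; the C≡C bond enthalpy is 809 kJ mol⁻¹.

Let D be the H–H bond energy.
Σ(broken) = 1×809 + 2×403 + 1×D = 1615 + D
Σ(formed) = 4×403 + 1×625 = 2237
ΔH = Σ(broken) − Σ(formed) = (1615 + D) − (2237) = −622 + D
Setting this equal to −199 kJ gives D = 423 kJ/mol.

D(H–H) ≈ 423 kJ/mol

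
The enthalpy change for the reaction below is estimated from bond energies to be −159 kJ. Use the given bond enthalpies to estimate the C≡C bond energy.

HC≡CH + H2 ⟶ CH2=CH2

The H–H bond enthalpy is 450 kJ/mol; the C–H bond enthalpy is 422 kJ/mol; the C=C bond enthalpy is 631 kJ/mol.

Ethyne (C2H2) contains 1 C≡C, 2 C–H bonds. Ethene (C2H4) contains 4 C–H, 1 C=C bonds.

Let D be the C≡C bond energy.
Σ(broken) = 1×D + 2×422 + 1×450 = 1294 + D
Σ(formed) = 4×422 + 1×631 = 2319
ΔH = Σ(broken) − Σ(formed) = (1294 + D) − (2319) = −1025 + D
Setting this equal to −159 kJ gives D = 866 kJ/mol.

D(C≡C) ≈ 866 kJ/mol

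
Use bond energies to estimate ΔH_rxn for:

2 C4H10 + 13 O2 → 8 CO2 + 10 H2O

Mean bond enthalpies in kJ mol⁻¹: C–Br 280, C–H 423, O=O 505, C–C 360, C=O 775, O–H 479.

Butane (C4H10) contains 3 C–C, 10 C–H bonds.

Bonds broken (reactants):
  C–C: 6 × 360 = 2160
  C–H: 20 × 423 = 8460
  O=O: 13 × 505 = 6565
  Σ(broken) = 17185 kJ
Bonds formed (products):
  C=O: 16 × 775 = 12400
  O–H: 20 × 479 = 9580
  Σ(formed) = 21980 kJ
ΔH = Σ(broken) − Σ(formed) = 17185 − 21980 = −4795 kJ

ΔH ≈ −4795 kJ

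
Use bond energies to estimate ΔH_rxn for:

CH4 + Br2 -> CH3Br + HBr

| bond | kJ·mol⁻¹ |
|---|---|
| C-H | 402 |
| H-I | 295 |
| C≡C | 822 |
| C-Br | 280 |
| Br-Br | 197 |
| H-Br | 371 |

ΔH ≈ −52 kJ

Bonds broken (reactants):
  Br-Br: 1 × 197 = 197
  C-H: 4 × 402 = 1608
  Σ(broken) = 1805 kJ
Bonds formed (products):
  C-Br: 1 × 280 = 280
  C-H: 3 × 402 = 1206
  H-Br: 1 × 371 = 371
  Σ(formed) = 1857 kJ
ΔH = Σ(broken) − Σ(formed) = 1805 − 1857 = −52 kJ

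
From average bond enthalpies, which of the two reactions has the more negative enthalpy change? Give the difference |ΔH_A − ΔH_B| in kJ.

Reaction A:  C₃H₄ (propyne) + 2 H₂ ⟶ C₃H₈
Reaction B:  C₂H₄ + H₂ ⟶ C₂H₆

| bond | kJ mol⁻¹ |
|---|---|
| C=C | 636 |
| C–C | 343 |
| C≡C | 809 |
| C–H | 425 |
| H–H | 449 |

Reaction A, by 228 kJ

Reaction A:
  Bonds broken (reactants):
    C≡C: 1 × 809 = 809
    C–C: 1 × 343 = 343
    C–H: 4 × 425 = 1700
    H–H: 2 × 449 = 898
    Σ(broken) = 3750 kJ
  Bonds formed (products):
    C–C: 2 × 343 = 686
    C–H: 8 × 425 = 3400
    Σ(formed) = 4086 kJ
  ΔH_A = 3750 − 4086 = −336 kJ
Reaction B:
  Bonds broken (reactants):
    C–H: 4 × 425 = 1700
    C=C: 1 × 636 = 636
    H–H: 1 × 449 = 449
    Σ(broken) = 2785 kJ
  Bonds formed (products):
    C–C: 1 × 343 = 343
    C–H: 6 × 425 = 2550
    Σ(formed) = 2893 kJ
  ΔH_B = 2785 − 2893 = −108 kJ
ΔH_A − ΔH_B = −228 kJ, so reaction A has the more negative ΔH; |ΔH_A − ΔH_B| = 228 kJ.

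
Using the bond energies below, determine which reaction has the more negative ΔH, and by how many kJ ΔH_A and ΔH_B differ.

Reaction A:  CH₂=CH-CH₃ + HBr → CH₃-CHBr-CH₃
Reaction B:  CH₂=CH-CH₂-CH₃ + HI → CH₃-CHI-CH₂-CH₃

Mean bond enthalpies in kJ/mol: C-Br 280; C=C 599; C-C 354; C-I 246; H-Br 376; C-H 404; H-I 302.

Reaction A:
  Bonds broken (reactants):
    C-C: 1 × 354 = 354
    C-H: 6 × 404 = 2424
    C=C: 1 × 599 = 599
    H-Br: 1 × 376 = 376
    Σ(broken) = 3753 kJ
  Bonds formed (products):
    C-Br: 1 × 280 = 280
    C-C: 2 × 354 = 708
    C-H: 7 × 404 = 2828
    Σ(formed) = 3816 kJ
  ΔH_A = 3753 − 3816 = −63 kJ
Reaction B:
  Bonds broken (reactants):
    C-C: 2 × 354 = 708
    C-H: 8 × 404 = 3232
    C=C: 1 × 599 = 599
    H-I: 1 × 302 = 302
    Σ(broken) = 4841 kJ
  Bonds formed (products):
    C-C: 3 × 354 = 1062
    C-H: 9 × 404 = 3636
    C-I: 1 × 246 = 246
    Σ(formed) = 4944 kJ
  ΔH_B = 4841 − 4944 = −103 kJ
ΔH_A − ΔH_B = +40 kJ, so reaction B has the more negative ΔH; |ΔH_A − ΔH_B| = 40 kJ.

Reaction B, by 40 kJ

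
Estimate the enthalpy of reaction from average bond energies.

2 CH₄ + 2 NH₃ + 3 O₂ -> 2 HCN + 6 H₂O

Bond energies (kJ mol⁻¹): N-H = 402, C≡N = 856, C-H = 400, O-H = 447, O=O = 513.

Bonds broken (reactants):
  C-H: 8 × 400 = 3200
  N-H: 6 × 402 = 2412
  O=O: 3 × 513 = 1539
  Σ(broken) = 7151 kJ
Bonds formed (products):
  C≡N: 2 × 856 = 1712
  C-H: 2 × 400 = 800
  O-H: 12 × 447 = 5364
  Σ(formed) = 7876 kJ
ΔH = Σ(broken) − Σ(formed) = 7151 − 7876 = −725 kJ

ΔH ≈ −725 kJ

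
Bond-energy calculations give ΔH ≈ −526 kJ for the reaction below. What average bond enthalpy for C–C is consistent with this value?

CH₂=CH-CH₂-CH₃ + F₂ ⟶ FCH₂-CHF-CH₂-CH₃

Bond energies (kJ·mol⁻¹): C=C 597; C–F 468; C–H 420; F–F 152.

Let D be the C–C bond energy.
Σ(broken) = 2×D + 8×420 + 1×597 + 1×152 = 4109 + 2D
Σ(formed) = 3×D + 2×468 + 8×420 = 4296 + 3D
ΔH = Σ(broken) − Σ(formed) = (4109 + 2D) − (4296 + 3D) = −187 − D
Setting this equal to −526 kJ gives D = 339 kJ/mol.

D(C–C) ≈ 339 kJ/mol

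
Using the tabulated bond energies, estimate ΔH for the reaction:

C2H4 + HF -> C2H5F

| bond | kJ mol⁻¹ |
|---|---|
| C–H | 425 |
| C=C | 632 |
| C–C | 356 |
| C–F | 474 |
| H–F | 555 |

Bonds broken (reactants):
  C–H: 4 × 425 = 1700
  C=C: 1 × 632 = 632
  H–F: 1 × 555 = 555
  Σ(broken) = 2887 kJ
Bonds formed (products):
  C–C: 1 × 356 = 356
  C–F: 1 × 474 = 474
  C–H: 5 × 425 = 2125
  Σ(formed) = 2955 kJ
ΔH = Σ(broken) − Σ(formed) = 2887 − 2955 = −68 kJ

ΔH ≈ −68 kJ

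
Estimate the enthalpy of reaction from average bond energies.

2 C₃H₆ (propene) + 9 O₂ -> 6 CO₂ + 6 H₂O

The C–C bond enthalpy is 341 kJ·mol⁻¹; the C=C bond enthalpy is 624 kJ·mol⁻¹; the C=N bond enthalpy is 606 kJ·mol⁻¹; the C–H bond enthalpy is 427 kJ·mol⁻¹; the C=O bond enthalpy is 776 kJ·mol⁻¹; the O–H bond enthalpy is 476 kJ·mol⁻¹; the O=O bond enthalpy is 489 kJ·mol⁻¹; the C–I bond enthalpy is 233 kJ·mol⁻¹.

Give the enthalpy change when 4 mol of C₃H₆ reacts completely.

ΔH = −7138 kJ

Bonds broken (reactants):
  C–C: 2 × 341 = 682
  C–H: 12 × 427 = 5124
  C=C: 2 × 624 = 1248
  O=O: 9 × 489 = 4401
  Σ(broken) = 11455 kJ
Bonds formed (products):
  C=O: 12 × 776 = 9312
  O–H: 12 × 476 = 5712
  Σ(formed) = 15024 kJ
ΔH = Σ(broken) − Σ(formed) = 11455 − 15024 = −3569 kJ
For 2× the reaction as written: 2 × (−3569) = −7138 kJ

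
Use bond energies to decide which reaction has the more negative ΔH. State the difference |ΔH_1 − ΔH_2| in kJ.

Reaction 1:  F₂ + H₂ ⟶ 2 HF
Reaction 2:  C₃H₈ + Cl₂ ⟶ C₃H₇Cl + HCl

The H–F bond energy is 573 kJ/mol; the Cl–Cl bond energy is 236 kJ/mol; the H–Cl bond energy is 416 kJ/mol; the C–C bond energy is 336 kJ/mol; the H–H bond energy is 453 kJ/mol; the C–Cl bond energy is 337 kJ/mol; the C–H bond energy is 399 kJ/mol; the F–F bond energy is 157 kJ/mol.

Reaction 1, by 418 kJ

Reaction 1:
  Bonds broken (reactants):
    F–F: 1 × 157 = 157
    H–H: 1 × 453 = 453
    Σ(broken) = 610 kJ
  Bonds formed (products):
    H–F: 2 × 573 = 1146
    Σ(formed) = 1146 kJ
  ΔH_1 = 610 − 1146 = −536 kJ
Reaction 2:
  Bonds broken (reactants):
    C–C: 2 × 336 = 672
    C–H: 8 × 399 = 3192
    Cl–Cl: 1 × 236 = 236
    Σ(broken) = 4100 kJ
  Bonds formed (products):
    C–C: 2 × 336 = 672
    C–Cl: 1 × 337 = 337
    C–H: 7 × 399 = 2793
    H–Cl: 1 × 416 = 416
    Σ(formed) = 4218 kJ
  ΔH_2 = 4100 − 4218 = −118 kJ
ΔH_1 − ΔH_2 = −418 kJ, so reaction 1 has the more negative ΔH; |ΔH_1 − ΔH_2| = 418 kJ.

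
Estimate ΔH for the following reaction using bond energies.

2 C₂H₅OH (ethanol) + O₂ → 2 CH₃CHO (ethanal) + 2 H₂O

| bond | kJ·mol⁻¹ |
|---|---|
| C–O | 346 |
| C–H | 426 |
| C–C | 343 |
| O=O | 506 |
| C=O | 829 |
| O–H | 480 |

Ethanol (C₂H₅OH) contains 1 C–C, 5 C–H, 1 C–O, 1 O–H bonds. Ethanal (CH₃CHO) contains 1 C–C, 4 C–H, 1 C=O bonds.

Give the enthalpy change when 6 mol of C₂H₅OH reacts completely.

ΔH = −1704 kJ

Bonds broken (reactants):
  C–C: 2 × 343 = 686
  C–H: 10 × 426 = 4260
  C–O: 2 × 346 = 692
  O–H: 2 × 480 = 960
  O=O: 1 × 506 = 506
  Σ(broken) = 7104 kJ
Bonds formed (products):
  C–C: 2 × 343 = 686
  C–H: 8 × 426 = 3408
  C=O: 2 × 829 = 1658
  O–H: 4 × 480 = 1920
  Σ(formed) = 7672 kJ
ΔH = Σ(broken) − Σ(formed) = 7104 − 7672 = −568 kJ
For 3× the reaction as written: 3 × (−568) = −1704 kJ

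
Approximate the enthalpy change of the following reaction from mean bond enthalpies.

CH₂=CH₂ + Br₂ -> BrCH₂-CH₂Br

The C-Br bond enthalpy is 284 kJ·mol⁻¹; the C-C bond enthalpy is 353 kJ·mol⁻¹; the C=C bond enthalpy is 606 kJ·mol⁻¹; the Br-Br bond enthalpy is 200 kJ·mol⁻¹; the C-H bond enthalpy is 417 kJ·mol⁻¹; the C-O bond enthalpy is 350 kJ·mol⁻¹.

Bonds broken (reactants):
  Br-Br: 1 × 200 = 200
  C-H: 4 × 417 = 1668
  C=C: 1 × 606 = 606
  Σ(broken) = 2474 kJ
Bonds formed (products):
  C-Br: 2 × 284 = 568
  C-C: 1 × 353 = 353
  C-H: 4 × 417 = 1668
  Σ(formed) = 2589 kJ
ΔH = Σ(broken) − Σ(formed) = 2474 − 2589 = −115 kJ

ΔH ≈ −115 kJ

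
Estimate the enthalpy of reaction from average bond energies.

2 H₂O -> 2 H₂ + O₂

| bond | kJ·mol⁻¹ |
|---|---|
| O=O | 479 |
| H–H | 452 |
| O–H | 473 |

ΔH ≈ +509 kJ

Bonds broken (reactants):
  O–H: 4 × 473 = 1892
  Σ(broken) = 1892 kJ
Bonds formed (products):
  H–H: 2 × 452 = 904
  O=O: 1 × 479 = 479
  Σ(formed) = 1383 kJ
ΔH = Σ(broken) − Σ(formed) = 1892 − 1383 = +509 kJ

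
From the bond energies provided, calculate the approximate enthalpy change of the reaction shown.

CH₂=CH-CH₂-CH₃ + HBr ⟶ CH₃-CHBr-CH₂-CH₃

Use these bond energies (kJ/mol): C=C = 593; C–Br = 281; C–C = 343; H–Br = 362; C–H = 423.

ΔH ≈ −92 kJ

Bonds broken (reactants):
  C–C: 2 × 343 = 686
  C–H: 8 × 423 = 3384
  C=C: 1 × 593 = 593
  H–Br: 1 × 362 = 362
  Σ(broken) = 5025 kJ
Bonds formed (products):
  C–Br: 1 × 281 = 281
  C–C: 3 × 343 = 1029
  C–H: 9 × 423 = 3807
  Σ(formed) = 5117 kJ
ΔH = Σ(broken) − Σ(formed) = 5025 − 5117 = −92 kJ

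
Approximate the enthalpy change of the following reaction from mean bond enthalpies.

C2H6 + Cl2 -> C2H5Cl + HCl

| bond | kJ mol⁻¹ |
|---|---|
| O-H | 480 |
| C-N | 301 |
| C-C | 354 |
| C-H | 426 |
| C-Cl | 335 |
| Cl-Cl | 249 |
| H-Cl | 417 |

ΔH ≈ −77 kJ

Bonds broken (reactants):
  C-C: 1 × 354 = 354
  C-H: 6 × 426 = 2556
  Cl-Cl: 1 × 249 = 249
  Σ(broken) = 3159 kJ
Bonds formed (products):
  C-C: 1 × 354 = 354
  C-Cl: 1 × 335 = 335
  C-H: 5 × 426 = 2130
  H-Cl: 1 × 417 = 417
  Σ(formed) = 3236 kJ
ΔH = Σ(broken) − Σ(formed) = 3159 − 3236 = −77 kJ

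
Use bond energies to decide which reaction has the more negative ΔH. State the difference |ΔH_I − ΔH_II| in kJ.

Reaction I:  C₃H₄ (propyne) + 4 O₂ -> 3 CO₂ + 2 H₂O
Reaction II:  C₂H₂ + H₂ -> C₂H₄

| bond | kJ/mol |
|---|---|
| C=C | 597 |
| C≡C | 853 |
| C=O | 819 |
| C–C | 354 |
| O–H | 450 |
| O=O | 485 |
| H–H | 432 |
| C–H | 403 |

Reaction I:
  Bonds broken (reactants):
    C≡C: 1 × 853 = 853
    C–C: 1 × 354 = 354
    C–H: 4 × 403 = 1612
    O=O: 4 × 485 = 1940
    Σ(broken) = 4759 kJ
  Bonds formed (products):
    C=O: 6 × 819 = 4914
    O–H: 4 × 450 = 1800
    Σ(formed) = 6714 kJ
  ΔH_I = 4759 − 6714 = −1955 kJ
Reaction II:
  Bonds broken (reactants):
    C≡C: 1 × 853 = 853
    C–H: 2 × 403 = 806
    H–H: 1 × 432 = 432
    Σ(broken) = 2091 kJ
  Bonds formed (products):
    C–H: 4 × 403 = 1612
    C=C: 1 × 597 = 597
    Σ(formed) = 2209 kJ
  ΔH_II = 2091 − 2209 = −118 kJ
ΔH_I − ΔH_II = −1837 kJ, so reaction I has the more negative ΔH; |ΔH_I − ΔH_II| = 1837 kJ.

Reaction I, by 1837 kJ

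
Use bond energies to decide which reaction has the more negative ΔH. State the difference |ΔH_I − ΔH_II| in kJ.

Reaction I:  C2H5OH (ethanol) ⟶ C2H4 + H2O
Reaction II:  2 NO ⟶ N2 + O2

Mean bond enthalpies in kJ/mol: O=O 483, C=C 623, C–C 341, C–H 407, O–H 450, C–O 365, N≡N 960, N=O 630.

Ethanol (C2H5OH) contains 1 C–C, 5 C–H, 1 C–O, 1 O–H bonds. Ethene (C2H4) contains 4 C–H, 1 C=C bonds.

Reaction I:
  Bonds broken (reactants):
    C–C: 1 × 341 = 341
    C–H: 5 × 407 = 2035
    C–O: 1 × 365 = 365
    O–H: 1 × 450 = 450
    Σ(broken) = 3191 kJ
  Bonds formed (products):
    C–H: 4 × 407 = 1628
    C=C: 1 × 623 = 623
    O–H: 2 × 450 = 900
    Σ(formed) = 3151 kJ
  ΔH_I = 3191 − 3151 = +40 kJ
Reaction II:
  Bonds broken (reactants):
    N=O: 2 × 630 = 1260
    Σ(broken) = 1260 kJ
  Bonds formed (products):
    N≡N: 1 × 960 = 960
    O=O: 1 × 483 = 483
    Σ(formed) = 1443 kJ
  ΔH_II = 1260 − 1443 = −183 kJ
ΔH_I − ΔH_II = +223 kJ, so reaction II has the more negative ΔH; |ΔH_I − ΔH_II| = 223 kJ.

Reaction II, by 223 kJ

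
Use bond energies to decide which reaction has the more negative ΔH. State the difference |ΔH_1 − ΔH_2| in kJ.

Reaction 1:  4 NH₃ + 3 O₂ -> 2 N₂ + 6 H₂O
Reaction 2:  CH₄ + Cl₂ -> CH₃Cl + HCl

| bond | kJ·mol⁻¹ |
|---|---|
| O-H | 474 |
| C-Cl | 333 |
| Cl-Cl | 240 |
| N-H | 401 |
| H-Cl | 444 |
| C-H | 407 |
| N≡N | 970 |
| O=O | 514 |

Reaction 1:
  Bonds broken (reactants):
    N-H: 12 × 401 = 4812
    O=O: 3 × 514 = 1542
    Σ(broken) = 6354 kJ
  Bonds formed (products):
    N≡N: 2 × 970 = 1940
    O-H: 12 × 474 = 5688
    Σ(formed) = 7628 kJ
  ΔH_1 = 6354 − 7628 = −1274 kJ
Reaction 2:
  Bonds broken (reactants):
    C-H: 4 × 407 = 1628
    Cl-Cl: 1 × 240 = 240
    Σ(broken) = 1868 kJ
  Bonds formed (products):
    C-Cl: 1 × 333 = 333
    C-H: 3 × 407 = 1221
    H-Cl: 1 × 444 = 444
    Σ(formed) = 1998 kJ
  ΔH_2 = 1868 − 1998 = −130 kJ
ΔH_1 − ΔH_2 = −1144 kJ, so reaction 1 has the more negative ΔH; |ΔH_1 − ΔH_2| = 1144 kJ.

Reaction 1, by 1144 kJ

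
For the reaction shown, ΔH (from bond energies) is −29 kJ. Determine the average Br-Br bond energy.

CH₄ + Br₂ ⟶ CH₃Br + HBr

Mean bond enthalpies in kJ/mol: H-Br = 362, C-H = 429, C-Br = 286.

Let D be the Br-Br bond energy.
Σ(broken) = 1×D + 4×429 = 1716 + D
Σ(formed) = 1×286 + 3×429 + 1×362 = 1935
ΔH = Σ(broken) − Σ(formed) = (1716 + D) − (1935) = −219 + D
Setting this equal to −29 kJ gives D = 190 kJ/mol.

D(Br-Br) ≈ 190 kJ/mol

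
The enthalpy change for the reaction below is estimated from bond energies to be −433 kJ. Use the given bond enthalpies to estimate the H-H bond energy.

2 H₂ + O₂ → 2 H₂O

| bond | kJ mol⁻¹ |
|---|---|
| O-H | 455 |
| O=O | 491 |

Let D be the H-H bond energy.
Σ(broken) = 2×D + 1×491 = 491 + 2D
Σ(formed) = 4×455 = 1820
ΔH = Σ(broken) − Σ(formed) = (491 + 2D) − (1820) = −1329 + 2D
Setting this equal to −433 kJ gives 2D = 896, so D = 448 kJ/mol.

D(H-H) ≈ 448 kJ/mol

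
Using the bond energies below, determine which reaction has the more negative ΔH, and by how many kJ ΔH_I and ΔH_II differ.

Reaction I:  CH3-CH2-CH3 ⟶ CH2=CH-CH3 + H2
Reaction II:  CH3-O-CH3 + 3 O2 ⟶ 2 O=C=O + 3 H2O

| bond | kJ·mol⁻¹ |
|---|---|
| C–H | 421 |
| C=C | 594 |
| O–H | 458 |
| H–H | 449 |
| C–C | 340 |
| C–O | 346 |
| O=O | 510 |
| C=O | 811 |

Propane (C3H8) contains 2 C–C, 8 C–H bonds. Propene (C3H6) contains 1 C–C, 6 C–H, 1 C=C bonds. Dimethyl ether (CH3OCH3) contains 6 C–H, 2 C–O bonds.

Reaction I:
  Bonds broken (reactants):
    C–C: 2 × 340 = 680
    C–H: 8 × 421 = 3368
    Σ(broken) = 4048 kJ
  Bonds formed (products):
    C–C: 1 × 340 = 340
    C–H: 6 × 421 = 2526
    C=C: 1 × 594 = 594
    H–H: 1 × 449 = 449
    Σ(formed) = 3909 kJ
  ΔH_I = 4048 − 3909 = +139 kJ
Reaction II:
  Bonds broken (reactants):
    C–H: 6 × 421 = 2526
    C–O: 2 × 346 = 692
    O=O: 3 × 510 = 1530
    Σ(broken) = 4748 kJ
  Bonds formed (products):
    C=O: 4 × 811 = 3244
    O–H: 6 × 458 = 2748
    Σ(formed) = 5992 kJ
  ΔH_II = 4748 − 5992 = −1244 kJ
ΔH_I − ΔH_II = +1383 kJ, so reaction II has the more negative ΔH; |ΔH_I − ΔH_II| = 1383 kJ.

Reaction II, by 1383 kJ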